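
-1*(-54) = 54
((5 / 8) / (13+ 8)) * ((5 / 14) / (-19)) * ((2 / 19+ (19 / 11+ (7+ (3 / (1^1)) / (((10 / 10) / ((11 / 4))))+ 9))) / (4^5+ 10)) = -11125 / 788354688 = -0.00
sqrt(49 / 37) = 7 * sqrt(37) / 37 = 1.15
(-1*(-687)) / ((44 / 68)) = 11679 / 11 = 1061.73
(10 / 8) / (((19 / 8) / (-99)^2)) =98010 / 19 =5158.42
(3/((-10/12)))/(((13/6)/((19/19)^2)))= -108/65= -1.66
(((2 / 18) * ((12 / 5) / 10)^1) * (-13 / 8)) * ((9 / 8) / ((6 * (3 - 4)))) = 13 / 1600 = 0.01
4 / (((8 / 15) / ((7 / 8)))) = 105 / 16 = 6.56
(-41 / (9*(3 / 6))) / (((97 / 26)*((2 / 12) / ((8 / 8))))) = -4264 / 291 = -14.65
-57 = -57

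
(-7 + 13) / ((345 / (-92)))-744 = -3728 / 5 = -745.60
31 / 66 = 0.47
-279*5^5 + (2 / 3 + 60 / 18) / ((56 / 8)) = -6103121 / 7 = -871874.43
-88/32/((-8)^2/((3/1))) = -33/256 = -0.13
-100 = -100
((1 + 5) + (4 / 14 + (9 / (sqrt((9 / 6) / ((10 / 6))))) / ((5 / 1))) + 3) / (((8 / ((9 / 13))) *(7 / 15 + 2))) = 81 *sqrt(10) / 3848 + 675 / 2072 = 0.39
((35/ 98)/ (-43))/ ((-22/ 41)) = 205/ 13244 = 0.02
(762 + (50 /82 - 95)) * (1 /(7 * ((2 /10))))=136860 /287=476.86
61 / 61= 1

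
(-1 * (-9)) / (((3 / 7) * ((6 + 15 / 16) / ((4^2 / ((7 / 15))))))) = 3840 / 37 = 103.78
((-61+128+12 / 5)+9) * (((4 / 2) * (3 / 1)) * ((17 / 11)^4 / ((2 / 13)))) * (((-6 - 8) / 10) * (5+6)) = -8938083336 / 33275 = -268612.57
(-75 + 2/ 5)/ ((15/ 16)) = -5968/ 75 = -79.57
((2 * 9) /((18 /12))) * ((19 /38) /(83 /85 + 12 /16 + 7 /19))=12920 /4511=2.86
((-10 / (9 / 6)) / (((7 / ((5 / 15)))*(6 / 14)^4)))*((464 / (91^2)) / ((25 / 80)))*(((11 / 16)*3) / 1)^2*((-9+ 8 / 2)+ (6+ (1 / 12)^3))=-3266879 / 454896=-7.18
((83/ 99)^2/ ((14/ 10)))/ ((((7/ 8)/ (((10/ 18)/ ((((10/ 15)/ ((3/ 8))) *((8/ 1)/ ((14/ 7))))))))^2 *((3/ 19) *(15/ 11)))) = 3272275/ 176033088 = 0.02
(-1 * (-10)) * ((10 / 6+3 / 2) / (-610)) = -19 / 366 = -0.05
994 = 994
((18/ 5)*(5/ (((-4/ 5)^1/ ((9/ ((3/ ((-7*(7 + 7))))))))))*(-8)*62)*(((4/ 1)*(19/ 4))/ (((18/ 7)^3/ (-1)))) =3666415.93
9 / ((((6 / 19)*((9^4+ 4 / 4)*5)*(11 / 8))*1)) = 114 / 180455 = 0.00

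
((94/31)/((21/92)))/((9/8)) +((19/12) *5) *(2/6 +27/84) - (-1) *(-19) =-188267/93744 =-2.01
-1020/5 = -204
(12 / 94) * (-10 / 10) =-6 / 47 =-0.13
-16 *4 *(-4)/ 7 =256/ 7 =36.57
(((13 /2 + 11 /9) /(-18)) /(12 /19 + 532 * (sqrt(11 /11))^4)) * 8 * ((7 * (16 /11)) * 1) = -73948 /1127115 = -0.07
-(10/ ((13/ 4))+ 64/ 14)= -696/ 91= -7.65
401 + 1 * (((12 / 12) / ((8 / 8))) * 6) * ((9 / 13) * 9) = 5699 / 13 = 438.38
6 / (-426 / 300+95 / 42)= 1575 / 221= 7.13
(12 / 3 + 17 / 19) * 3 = 279 / 19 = 14.68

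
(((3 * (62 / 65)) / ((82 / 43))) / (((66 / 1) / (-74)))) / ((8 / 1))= -49321 / 234520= -0.21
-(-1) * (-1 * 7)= -7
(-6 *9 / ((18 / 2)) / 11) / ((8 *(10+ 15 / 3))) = -1 / 220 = -0.00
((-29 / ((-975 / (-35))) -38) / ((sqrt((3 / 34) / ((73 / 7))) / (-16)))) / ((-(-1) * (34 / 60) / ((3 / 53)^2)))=730848 * sqrt(52122) / 4345523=38.40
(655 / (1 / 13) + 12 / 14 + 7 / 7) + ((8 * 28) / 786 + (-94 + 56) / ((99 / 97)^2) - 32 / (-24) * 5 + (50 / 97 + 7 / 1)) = 7405712913737 / 871789149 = 8494.84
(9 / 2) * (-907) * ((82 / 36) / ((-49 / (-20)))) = -185935 / 49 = -3794.59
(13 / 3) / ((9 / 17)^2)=3757 / 243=15.46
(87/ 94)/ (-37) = -87/ 3478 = -0.03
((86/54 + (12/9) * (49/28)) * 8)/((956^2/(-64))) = -3392/1542267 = -0.00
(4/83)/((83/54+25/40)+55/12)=864/120931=0.01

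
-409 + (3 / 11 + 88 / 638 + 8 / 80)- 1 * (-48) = -1149961 / 3190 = -360.49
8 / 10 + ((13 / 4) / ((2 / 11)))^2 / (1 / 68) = 1738229 / 80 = 21727.86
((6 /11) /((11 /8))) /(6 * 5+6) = 4 /363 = 0.01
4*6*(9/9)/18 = 4/3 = 1.33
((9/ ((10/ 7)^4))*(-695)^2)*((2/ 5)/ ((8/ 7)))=365319.05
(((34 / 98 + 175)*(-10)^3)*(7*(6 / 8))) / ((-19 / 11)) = 70884000 / 133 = 532962.41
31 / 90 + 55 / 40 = 619 / 360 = 1.72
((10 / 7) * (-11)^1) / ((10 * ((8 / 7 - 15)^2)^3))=-184877 / 832972004929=-0.00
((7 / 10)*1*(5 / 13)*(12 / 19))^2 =1764 / 61009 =0.03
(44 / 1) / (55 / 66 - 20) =-264 / 115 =-2.30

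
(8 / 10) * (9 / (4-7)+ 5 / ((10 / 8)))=4 / 5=0.80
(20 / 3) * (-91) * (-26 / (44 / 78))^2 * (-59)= 9200640540 / 121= 76038351.57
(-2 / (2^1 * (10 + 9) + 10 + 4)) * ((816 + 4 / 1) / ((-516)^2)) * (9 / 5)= -41 / 192296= -0.00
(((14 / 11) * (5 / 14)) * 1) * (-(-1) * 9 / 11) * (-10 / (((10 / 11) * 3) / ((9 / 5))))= -27 / 11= -2.45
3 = 3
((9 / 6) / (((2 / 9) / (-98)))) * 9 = -11907 / 2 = -5953.50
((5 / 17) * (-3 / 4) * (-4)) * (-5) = -75 / 17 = -4.41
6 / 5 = 1.20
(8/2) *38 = 152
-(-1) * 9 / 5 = 9 / 5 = 1.80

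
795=795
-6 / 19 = -0.32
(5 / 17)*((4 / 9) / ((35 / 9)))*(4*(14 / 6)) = 16 / 51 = 0.31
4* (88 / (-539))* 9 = -288 / 49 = -5.88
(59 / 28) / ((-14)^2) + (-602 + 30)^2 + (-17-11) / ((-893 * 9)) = 14431123638151 / 44107056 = 327184.01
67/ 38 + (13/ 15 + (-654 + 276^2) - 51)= 75473.63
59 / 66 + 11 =785 / 66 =11.89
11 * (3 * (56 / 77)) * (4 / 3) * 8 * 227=58112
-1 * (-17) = 17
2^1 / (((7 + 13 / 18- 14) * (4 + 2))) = -6 / 113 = -0.05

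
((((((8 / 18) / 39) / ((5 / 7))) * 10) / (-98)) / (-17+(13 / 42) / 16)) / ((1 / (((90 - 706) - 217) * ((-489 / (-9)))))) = -17379712 / 4005261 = -4.34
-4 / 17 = -0.24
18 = 18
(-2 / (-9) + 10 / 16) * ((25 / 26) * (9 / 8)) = 0.92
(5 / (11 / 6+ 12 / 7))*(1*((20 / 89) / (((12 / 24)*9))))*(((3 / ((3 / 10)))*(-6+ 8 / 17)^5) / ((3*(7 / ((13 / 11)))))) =-381630091648000 / 1864043644023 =-204.73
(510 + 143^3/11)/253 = 266347/253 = 1052.75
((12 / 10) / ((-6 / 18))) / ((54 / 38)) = -38 / 15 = -2.53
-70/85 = -14/17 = -0.82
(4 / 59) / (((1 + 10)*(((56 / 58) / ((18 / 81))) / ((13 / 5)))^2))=142129 / 64397025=0.00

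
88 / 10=44 / 5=8.80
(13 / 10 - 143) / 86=-1417 / 860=-1.65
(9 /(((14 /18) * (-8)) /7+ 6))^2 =6561 /2116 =3.10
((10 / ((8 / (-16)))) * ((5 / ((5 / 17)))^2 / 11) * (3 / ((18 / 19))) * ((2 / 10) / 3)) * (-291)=1065254 / 33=32280.42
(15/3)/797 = 5/797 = 0.01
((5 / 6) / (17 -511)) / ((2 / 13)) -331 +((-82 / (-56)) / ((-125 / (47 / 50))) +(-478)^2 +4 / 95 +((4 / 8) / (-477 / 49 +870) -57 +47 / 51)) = 271743101152618481 / 1191349162500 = 228096.94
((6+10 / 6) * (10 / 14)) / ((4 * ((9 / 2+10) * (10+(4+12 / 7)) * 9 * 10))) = 23 / 344520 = 0.00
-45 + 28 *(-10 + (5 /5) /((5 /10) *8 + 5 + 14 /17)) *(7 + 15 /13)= -5003799 /2171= -2304.84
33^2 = 1089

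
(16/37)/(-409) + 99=1498151/15133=99.00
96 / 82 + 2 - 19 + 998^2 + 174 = 40842649 / 41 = 996162.17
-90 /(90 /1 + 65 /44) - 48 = -39432 /805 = -48.98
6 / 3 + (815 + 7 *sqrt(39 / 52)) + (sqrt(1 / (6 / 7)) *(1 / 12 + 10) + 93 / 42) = 7 *sqrt(3) / 2 + 121 *sqrt(42) / 72 + 11469 / 14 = 836.17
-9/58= -0.16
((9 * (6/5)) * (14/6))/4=63/10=6.30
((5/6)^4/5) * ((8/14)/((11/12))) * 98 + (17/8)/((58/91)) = 1271459/137808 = 9.23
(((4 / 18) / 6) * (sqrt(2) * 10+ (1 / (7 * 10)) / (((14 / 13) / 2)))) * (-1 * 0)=0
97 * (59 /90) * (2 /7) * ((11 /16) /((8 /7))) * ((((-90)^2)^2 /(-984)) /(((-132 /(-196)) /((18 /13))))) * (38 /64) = -485524297125 /545792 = -889577.53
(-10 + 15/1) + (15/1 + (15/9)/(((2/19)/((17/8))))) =2575/48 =53.65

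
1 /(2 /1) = 1 /2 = 0.50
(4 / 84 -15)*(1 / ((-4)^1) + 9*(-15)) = 84937 / 42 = 2022.31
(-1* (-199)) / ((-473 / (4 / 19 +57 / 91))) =-0.35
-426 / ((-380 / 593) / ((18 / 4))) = 1136781 / 380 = 2991.53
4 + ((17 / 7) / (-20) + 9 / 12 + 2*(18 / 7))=342 / 35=9.77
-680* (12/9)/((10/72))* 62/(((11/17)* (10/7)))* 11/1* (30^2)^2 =-3901250304000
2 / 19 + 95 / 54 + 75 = 78863 / 1026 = 76.86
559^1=559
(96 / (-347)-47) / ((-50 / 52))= 49.17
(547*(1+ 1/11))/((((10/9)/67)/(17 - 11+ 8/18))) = 12753852/55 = 231888.22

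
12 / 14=6 / 7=0.86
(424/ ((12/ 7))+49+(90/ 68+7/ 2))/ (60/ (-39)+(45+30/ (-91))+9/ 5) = 6988345/ 1042644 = 6.70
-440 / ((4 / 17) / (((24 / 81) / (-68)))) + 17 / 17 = 9.15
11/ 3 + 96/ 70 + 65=7354/ 105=70.04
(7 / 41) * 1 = 7 / 41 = 0.17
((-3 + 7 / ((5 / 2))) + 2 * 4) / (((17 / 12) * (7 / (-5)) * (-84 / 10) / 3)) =1170 / 833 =1.40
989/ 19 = 52.05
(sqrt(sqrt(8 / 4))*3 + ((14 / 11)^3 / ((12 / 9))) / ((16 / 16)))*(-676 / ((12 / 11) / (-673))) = 78023582 / 121 + 1251107*2^(1 / 4) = 2132648.34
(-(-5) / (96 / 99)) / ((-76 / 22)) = -1815 / 1216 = -1.49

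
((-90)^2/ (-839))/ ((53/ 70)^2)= -39690000/ 2356751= -16.84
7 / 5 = 1.40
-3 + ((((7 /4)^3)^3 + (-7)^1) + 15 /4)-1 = 38453063 /262144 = 146.69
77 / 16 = 4.81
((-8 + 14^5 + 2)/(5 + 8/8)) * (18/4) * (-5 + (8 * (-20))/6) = -12773177.50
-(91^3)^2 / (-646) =567869252041 / 646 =879054569.72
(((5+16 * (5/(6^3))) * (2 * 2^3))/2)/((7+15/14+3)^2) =45472/129735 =0.35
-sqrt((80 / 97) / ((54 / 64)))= -16*sqrt(2910) / 873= -0.99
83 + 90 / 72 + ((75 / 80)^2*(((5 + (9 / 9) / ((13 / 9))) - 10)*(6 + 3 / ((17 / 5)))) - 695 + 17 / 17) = -635.81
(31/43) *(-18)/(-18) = 31/43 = 0.72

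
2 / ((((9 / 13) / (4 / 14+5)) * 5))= 962 / 315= 3.05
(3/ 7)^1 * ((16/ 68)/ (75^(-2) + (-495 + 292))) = -33750/ 67941503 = -0.00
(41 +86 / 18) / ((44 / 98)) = 101.96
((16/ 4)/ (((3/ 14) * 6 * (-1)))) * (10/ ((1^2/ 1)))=-31.11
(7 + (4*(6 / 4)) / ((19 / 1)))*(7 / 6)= 973 / 114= 8.54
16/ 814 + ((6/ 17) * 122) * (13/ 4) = 968389/ 6919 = 139.96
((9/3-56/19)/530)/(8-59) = -1/513570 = -0.00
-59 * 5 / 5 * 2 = -118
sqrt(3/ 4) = sqrt(3)/ 2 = 0.87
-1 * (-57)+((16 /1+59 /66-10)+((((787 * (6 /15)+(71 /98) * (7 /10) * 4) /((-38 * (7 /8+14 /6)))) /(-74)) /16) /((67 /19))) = 10244963941 /160341720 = 63.89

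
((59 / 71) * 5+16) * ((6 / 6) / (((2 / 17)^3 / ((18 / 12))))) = 21091509 / 1136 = 18566.47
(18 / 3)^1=6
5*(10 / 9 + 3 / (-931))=46415 / 8379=5.54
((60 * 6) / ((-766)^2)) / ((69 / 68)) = 2040 / 3373847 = 0.00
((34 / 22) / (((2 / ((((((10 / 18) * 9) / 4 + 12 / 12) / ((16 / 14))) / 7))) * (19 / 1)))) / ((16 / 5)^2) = 3825 / 3424256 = 0.00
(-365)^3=-48627125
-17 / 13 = -1.31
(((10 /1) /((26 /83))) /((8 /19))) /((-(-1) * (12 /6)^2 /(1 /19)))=1.00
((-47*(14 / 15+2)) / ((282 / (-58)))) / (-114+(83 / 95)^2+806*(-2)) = -2303180 / 140132349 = -0.02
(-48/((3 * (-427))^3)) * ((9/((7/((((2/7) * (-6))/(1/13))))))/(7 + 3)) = -1248/19074348335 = -0.00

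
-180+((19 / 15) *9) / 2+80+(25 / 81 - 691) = -635843 / 810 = -784.99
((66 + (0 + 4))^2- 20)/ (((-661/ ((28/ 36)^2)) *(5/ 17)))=-813008/ 53541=-15.18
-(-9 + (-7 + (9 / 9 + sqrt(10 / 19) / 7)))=15 - sqrt(190) / 133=14.90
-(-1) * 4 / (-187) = -0.02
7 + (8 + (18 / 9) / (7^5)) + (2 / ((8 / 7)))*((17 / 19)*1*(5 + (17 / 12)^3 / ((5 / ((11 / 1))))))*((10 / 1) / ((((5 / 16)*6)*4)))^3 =264327890159 / 4655875140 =56.77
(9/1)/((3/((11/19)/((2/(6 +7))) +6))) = 1113/38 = 29.29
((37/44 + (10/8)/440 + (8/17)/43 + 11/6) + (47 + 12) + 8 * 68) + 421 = 1026.69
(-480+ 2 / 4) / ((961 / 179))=-171661 / 1922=-89.31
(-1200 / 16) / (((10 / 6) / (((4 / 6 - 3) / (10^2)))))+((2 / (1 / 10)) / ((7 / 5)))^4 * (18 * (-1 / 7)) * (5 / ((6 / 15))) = -449999647053 / 336140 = -1338726.86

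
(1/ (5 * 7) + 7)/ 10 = 123/ 175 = 0.70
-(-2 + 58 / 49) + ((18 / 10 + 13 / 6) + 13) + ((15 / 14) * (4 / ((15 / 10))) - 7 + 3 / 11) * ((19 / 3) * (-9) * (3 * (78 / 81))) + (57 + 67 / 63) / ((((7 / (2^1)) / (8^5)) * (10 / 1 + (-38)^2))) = 36287192611 / 35266770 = 1028.93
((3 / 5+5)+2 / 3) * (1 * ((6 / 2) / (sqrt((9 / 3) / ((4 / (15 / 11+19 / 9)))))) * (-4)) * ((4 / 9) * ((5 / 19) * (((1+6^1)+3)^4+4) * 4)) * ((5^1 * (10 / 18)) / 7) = -752300800 * sqrt(2838) / 463239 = -86515.24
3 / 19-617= -11720 / 19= -616.84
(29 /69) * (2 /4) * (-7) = -1.47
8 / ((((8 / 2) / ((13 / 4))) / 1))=13 / 2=6.50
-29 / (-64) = 29 / 64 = 0.45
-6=-6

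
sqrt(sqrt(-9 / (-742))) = sqrt(3) * 742^(3 / 4) / 742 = 0.33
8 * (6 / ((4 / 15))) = 180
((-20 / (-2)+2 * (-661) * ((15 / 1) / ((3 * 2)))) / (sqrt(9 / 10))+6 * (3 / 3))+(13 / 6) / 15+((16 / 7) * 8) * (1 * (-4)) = -3295 * sqrt(10) / 3- 42209 / 630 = -3540.23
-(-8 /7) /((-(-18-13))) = 8 /217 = 0.04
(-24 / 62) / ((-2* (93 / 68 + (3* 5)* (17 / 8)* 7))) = 272 / 315487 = 0.00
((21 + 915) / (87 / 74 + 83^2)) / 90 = 296 / 196105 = 0.00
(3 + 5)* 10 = 80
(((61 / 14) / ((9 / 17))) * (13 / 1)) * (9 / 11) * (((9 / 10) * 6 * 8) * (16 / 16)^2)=1455948 / 385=3781.68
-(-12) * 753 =9036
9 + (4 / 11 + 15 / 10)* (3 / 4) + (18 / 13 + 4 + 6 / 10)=16.38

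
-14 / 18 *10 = -70 / 9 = -7.78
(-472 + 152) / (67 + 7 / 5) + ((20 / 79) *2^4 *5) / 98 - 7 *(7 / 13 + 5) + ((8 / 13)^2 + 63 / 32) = -146389536829 / 3579776928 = -40.89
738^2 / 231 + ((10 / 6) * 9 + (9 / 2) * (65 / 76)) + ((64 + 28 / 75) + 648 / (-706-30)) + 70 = 50677570751 / 20189400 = 2510.11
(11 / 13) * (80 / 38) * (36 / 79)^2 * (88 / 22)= 2280960 / 1541527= 1.48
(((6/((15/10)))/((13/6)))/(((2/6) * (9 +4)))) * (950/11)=68400/1859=36.79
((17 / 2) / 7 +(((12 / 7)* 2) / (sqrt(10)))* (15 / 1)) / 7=17 / 98 +36* sqrt(10) / 49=2.50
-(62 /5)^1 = -12.40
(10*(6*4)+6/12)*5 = 2405/2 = 1202.50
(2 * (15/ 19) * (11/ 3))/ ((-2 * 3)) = -55/ 57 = -0.96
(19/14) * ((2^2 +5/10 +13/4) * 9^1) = 5301/56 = 94.66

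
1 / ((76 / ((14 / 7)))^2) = 1 / 1444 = 0.00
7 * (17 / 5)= 119 / 5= 23.80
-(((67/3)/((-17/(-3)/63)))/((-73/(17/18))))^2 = -219961/21316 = -10.32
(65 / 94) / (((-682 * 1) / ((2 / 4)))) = -65 / 128216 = -0.00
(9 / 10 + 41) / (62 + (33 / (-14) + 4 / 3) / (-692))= 6088908 / 9010055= 0.68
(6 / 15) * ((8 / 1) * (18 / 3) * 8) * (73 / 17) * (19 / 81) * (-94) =-33376768 / 2295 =-14543.25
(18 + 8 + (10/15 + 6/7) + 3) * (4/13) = 2564/273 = 9.39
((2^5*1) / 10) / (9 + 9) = 8 / 45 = 0.18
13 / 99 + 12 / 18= 79 / 99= 0.80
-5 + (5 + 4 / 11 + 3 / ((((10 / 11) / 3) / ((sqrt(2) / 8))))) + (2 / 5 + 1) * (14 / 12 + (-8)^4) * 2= 11474.18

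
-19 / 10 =-1.90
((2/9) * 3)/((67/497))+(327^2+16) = 21496939/201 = 106949.95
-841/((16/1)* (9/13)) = -10933/144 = -75.92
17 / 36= 0.47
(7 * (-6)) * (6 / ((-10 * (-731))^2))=-63 / 13359025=-0.00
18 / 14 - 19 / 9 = -52 / 63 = -0.83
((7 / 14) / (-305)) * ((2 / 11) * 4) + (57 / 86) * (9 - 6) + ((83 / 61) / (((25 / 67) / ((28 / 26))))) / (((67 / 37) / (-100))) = -805992787 / 3750890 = -214.88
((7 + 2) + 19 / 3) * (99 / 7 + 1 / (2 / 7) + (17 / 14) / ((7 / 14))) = 6463 / 21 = 307.76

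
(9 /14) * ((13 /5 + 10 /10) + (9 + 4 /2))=657 /70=9.39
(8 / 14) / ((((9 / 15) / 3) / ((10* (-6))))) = -1200 / 7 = -171.43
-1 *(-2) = 2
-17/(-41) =17/41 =0.41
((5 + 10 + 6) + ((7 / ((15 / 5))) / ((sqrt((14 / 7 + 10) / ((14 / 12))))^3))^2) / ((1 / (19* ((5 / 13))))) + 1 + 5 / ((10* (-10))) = 33723755101 / 218350080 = 154.45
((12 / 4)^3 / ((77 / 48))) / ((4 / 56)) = 2592 / 11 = 235.64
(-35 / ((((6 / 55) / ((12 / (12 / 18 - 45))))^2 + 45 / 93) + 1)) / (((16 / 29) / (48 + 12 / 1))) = -12849519375 / 5557759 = -2312.00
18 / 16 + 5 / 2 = 29 / 8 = 3.62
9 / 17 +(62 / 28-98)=-22671 / 238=-95.26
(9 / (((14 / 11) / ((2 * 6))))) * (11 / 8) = 3267 / 28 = 116.68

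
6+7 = 13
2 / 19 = 0.11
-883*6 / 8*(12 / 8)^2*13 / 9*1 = -34437 / 16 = -2152.31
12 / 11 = 1.09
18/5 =3.60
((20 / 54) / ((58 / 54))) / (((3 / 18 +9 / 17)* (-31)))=-1020 / 63829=-0.02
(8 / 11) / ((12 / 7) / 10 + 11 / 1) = 280 / 4301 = 0.07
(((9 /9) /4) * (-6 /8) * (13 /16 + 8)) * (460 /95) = -9729 /1216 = -8.00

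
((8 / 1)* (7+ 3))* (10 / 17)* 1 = 800 / 17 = 47.06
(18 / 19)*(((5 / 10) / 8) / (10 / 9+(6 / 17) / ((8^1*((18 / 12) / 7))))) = 1377 / 30628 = 0.04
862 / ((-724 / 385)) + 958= 180861 / 362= 499.62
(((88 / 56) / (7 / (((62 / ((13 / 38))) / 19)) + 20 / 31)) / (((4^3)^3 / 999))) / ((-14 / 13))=-492063 / 122028032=-0.00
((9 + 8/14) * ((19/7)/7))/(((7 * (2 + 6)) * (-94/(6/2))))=-0.00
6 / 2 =3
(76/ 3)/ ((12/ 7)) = 133/ 9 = 14.78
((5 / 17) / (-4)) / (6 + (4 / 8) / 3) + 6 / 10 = 3699 / 6290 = 0.59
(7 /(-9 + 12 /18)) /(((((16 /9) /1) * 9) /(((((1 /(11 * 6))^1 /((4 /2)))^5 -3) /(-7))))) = -24044785459 /1068657131520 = -0.02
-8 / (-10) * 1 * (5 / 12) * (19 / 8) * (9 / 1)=7.12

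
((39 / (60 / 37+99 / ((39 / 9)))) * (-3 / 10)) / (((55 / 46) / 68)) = -27.20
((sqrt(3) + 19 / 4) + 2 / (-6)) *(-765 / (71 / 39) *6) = -1581255 / 142 - 179010 *sqrt(3) / 71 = -15502.56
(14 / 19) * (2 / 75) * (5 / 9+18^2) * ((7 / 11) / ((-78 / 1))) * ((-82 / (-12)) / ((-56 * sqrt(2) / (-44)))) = -838327 * sqrt(2) / 6002100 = -0.20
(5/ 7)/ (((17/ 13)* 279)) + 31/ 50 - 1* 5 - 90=-156672269/ 1660050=-94.38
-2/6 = -0.33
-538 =-538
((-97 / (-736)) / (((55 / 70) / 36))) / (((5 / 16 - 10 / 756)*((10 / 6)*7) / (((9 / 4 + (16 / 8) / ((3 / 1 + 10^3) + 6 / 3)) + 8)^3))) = 1283323732344594801 / 688642002950000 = 1863.56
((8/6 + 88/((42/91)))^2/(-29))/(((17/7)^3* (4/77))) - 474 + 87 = -298542375/142477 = -2095.37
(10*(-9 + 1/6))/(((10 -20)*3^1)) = 53/18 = 2.94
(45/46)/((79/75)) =0.93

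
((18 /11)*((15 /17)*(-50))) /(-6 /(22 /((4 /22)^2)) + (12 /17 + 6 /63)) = -17151750 /188191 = -91.14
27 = 27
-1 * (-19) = 19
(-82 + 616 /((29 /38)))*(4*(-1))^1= -84120 /29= -2900.69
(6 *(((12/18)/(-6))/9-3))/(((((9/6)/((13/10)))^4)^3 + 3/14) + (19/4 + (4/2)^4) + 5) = -318345035113580384/555406344314492049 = -0.57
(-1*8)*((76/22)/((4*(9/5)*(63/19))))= -7220/6237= -1.16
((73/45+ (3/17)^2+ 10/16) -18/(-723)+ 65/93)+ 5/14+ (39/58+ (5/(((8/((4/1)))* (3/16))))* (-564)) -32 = -1190981959414427/157788416520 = -7547.97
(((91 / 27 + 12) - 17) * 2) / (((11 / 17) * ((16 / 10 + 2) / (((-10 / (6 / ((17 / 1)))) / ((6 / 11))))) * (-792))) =-7225 / 78732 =-0.09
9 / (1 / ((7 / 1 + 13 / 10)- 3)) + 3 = 507 / 10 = 50.70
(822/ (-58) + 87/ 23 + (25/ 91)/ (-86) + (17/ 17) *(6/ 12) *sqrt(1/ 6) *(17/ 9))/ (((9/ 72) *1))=-217003420/ 2609971 + 34 *sqrt(6)/ 27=-80.06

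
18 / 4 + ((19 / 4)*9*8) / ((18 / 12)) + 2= 469 / 2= 234.50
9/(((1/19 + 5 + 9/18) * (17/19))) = 6498/3587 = 1.81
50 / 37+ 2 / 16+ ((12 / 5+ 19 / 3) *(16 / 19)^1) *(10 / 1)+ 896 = 16383053 / 16872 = 971.02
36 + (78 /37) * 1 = 1410 /37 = 38.11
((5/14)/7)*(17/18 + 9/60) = 197/3528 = 0.06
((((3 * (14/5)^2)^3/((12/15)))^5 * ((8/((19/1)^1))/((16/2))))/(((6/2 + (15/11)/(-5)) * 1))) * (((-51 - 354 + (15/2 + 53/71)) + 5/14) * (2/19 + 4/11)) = -155891625808424894983260098283776240205692928/38193166255950927734375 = -4081662797049071956476.88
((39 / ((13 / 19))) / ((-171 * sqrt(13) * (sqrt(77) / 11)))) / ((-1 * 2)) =sqrt(1001) / 546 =0.06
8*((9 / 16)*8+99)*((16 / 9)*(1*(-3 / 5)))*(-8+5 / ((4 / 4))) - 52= 12988 / 5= 2597.60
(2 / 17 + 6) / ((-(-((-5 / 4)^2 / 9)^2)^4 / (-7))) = 134595740475586510848 / 2593994140625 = 51887449.69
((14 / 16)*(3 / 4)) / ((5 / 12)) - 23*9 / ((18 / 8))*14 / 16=-3157 / 40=-78.92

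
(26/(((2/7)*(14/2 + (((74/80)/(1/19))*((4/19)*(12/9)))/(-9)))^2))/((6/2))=297675/116714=2.55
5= 5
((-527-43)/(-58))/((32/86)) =12255/464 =26.41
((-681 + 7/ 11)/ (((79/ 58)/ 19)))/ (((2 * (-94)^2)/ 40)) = -41236840/ 1919621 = -21.48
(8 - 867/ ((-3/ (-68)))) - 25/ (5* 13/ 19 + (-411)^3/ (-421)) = -19644.00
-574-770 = -1344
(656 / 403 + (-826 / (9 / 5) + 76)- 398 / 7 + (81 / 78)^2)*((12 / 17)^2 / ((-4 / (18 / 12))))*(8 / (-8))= -1730976693 / 21196994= -81.66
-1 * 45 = -45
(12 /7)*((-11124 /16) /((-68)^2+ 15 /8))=-66744 /259049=-0.26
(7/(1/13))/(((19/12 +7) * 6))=182/103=1.77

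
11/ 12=0.92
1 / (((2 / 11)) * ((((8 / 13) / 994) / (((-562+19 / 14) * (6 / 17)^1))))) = -239072691 / 136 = -1757887.43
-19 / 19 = -1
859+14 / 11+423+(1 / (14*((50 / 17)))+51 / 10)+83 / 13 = 129607641 / 100100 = 1294.78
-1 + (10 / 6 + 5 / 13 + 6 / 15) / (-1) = -673 / 195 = -3.45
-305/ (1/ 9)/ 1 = -2745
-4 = -4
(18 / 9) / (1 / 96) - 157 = 35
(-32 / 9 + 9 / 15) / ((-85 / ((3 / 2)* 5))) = 133 / 510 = 0.26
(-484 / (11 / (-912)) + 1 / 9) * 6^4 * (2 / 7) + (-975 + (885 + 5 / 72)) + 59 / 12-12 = 7488819713 / 504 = 14858769.27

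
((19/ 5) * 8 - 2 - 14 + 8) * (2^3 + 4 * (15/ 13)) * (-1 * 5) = -18368/ 13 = -1412.92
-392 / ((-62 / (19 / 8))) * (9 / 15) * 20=5586 / 31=180.19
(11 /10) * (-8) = -44 /5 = -8.80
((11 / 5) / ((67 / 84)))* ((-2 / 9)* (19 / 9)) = -11704 / 9045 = -1.29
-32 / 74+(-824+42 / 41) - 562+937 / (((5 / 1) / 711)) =1000127699 / 7585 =131855.99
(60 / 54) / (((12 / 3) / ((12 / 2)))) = 5 / 3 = 1.67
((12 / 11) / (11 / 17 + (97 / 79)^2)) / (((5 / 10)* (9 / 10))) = 2121940 / 1885983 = 1.13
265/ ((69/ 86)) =22790/ 69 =330.29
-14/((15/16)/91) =-20384/15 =-1358.93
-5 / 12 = -0.42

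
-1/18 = -0.06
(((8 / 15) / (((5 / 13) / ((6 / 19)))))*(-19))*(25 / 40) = -5.20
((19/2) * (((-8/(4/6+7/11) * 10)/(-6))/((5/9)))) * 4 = 30096/43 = 699.91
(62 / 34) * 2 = 62 / 17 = 3.65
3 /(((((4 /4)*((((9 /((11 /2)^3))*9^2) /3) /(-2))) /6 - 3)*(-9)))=1331 /12465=0.11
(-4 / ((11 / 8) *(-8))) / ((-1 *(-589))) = 4 / 6479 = 0.00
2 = 2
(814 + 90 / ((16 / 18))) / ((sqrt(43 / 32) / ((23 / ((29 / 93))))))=7830879 * sqrt(86) / 1247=58236.23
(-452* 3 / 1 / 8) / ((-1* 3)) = 113 / 2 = 56.50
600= 600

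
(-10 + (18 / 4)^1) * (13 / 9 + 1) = -121 / 9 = -13.44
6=6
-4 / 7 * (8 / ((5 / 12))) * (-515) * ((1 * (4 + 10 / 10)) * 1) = 197760 / 7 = 28251.43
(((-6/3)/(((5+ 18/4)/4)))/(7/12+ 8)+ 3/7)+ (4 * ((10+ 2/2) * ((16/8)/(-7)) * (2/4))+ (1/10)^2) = -8144401/1369900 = -5.95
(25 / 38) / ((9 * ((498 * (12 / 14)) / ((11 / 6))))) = 1925 / 6131376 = 0.00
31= 31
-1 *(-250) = 250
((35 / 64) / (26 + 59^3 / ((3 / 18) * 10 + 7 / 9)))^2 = 148225 / 3500787849511936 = 0.00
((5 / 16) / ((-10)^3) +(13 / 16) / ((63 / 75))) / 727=64979 / 48854400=0.00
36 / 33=12 / 11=1.09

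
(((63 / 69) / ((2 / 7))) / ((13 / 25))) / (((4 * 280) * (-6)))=-0.00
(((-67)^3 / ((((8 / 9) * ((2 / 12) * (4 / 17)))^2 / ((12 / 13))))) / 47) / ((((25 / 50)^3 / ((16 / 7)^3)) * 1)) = -97328716190208 / 209573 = -464414386.35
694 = 694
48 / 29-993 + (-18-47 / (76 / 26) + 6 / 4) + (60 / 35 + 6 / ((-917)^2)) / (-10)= -474493866101 / 463329839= -1024.10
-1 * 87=-87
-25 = -25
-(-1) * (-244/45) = -5.42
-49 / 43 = -1.14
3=3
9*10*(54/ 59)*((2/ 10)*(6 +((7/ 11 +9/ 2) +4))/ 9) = 17982/ 649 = 27.71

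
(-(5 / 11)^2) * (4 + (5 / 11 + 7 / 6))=-1.16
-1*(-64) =64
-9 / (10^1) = -9 / 10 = -0.90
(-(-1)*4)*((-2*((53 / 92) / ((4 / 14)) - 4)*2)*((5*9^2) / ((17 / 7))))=2069550 / 391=5292.97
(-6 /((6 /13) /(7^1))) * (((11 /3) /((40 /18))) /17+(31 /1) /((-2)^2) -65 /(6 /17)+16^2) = -3697967 /510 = -7250.92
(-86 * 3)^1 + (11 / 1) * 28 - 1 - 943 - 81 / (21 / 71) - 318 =-10401 / 7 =-1485.86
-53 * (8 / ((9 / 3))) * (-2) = 848 / 3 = 282.67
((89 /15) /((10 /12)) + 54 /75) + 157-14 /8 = 16309 /100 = 163.09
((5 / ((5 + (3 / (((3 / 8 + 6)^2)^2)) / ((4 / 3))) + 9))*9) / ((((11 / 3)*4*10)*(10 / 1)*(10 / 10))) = 20295603 / 9261709600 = 0.00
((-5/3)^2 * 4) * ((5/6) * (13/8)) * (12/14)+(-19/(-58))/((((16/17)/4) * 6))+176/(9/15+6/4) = 2833703/29232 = 96.94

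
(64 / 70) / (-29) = -32 / 1015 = -0.03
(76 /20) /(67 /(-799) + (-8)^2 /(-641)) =-9731021 /470415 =-20.69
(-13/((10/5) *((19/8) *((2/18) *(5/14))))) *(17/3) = -37128/95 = -390.82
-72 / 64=-9 / 8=-1.12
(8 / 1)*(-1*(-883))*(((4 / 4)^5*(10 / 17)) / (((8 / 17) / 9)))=79470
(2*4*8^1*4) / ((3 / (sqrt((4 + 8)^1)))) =512*sqrt(3) / 3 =295.60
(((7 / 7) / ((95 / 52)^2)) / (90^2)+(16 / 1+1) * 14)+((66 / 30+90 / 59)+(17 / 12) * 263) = 2649543008411 / 4313047500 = 614.31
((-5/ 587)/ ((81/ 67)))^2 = 112225/ 2260717209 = 0.00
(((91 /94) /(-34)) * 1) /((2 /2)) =-91 /3196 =-0.03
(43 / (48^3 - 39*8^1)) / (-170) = -43 / 18747600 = -0.00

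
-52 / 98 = -26 / 49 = -0.53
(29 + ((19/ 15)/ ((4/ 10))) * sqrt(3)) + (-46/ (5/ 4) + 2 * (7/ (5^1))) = -5 + 19 * sqrt(3)/ 6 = 0.48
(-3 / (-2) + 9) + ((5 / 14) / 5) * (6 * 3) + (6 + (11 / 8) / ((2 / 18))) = 1689 / 56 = 30.16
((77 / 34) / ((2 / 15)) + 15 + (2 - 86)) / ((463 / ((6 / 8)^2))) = -31833 / 503744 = -0.06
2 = 2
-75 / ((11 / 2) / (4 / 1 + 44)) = -7200 / 11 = -654.55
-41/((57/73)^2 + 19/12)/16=-655467/560956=-1.17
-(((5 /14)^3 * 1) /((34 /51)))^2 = -140625 /30118144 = -0.00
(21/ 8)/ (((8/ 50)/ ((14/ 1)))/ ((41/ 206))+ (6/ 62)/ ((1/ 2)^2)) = 5.91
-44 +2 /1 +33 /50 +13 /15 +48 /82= -39.89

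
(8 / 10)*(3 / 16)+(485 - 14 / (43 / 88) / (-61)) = 25475609 / 52460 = 485.62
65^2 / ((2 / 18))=38025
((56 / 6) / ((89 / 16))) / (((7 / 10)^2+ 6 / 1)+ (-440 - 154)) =-6400 / 2240931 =-0.00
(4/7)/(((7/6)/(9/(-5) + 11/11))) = -96/245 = -0.39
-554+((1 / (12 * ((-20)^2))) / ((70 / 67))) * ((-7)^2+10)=-186140047 / 336000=-553.99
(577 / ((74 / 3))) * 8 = 6924 / 37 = 187.14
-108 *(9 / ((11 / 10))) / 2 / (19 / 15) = -72900 / 209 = -348.80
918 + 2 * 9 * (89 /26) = 979.62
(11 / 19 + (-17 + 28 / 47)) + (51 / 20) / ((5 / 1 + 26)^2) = -271571497 / 17163460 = -15.82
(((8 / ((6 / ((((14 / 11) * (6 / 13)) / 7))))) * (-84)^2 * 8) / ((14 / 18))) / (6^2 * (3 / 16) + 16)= 663552 / 1859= 356.94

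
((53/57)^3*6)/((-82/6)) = -297754/843657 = -0.35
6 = 6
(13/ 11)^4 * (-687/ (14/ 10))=-98107035/ 102487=-957.26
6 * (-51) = -306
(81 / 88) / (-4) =-81 / 352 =-0.23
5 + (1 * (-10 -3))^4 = 28566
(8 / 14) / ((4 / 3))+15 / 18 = 53 / 42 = 1.26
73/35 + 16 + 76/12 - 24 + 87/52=11423/5460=2.09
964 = 964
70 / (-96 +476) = 7 / 38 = 0.18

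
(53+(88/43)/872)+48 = 101.00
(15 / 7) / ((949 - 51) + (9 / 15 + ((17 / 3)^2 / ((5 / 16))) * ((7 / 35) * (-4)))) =3375 / 1285823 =0.00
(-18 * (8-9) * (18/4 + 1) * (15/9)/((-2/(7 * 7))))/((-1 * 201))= 2695/134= 20.11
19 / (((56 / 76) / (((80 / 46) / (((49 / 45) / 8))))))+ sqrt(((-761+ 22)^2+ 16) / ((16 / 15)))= 2599200 / 7889+ sqrt(8192055) / 4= 1045.02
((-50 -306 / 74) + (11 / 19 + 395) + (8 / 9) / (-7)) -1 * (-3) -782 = -19384550 / 44289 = -437.68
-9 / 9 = -1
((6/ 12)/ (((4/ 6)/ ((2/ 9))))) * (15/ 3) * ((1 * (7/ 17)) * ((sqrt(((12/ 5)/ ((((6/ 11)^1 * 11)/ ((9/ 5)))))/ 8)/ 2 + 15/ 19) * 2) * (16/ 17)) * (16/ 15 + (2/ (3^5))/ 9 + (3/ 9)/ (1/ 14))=12289984/ 3532005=3.48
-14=-14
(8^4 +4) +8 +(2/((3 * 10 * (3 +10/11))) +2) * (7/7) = 2650961/645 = 4110.02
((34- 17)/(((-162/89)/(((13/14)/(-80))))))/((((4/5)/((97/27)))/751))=1432827643/3919104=365.60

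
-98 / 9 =-10.89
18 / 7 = 2.57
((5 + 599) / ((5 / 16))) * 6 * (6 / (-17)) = -347904 / 85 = -4092.99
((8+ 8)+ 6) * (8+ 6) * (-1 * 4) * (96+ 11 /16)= -119119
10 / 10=1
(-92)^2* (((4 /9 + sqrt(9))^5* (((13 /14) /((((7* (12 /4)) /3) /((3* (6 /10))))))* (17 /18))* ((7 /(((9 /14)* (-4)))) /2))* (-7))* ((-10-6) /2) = -187432303198504 /2657205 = -70537389.17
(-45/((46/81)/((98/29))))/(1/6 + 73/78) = -242.86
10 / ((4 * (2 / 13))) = 65 / 4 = 16.25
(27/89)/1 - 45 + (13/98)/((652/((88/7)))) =-222393275/4975901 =-44.69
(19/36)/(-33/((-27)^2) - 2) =-513/1988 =-0.26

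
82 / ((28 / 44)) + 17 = 145.86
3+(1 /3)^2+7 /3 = 49 /9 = 5.44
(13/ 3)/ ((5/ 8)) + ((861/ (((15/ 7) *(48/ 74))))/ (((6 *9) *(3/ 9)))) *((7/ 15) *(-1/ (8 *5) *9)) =478069/ 144000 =3.32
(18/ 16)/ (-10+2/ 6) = -27/ 232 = -0.12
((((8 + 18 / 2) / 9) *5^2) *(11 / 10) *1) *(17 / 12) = 15895 / 216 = 73.59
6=6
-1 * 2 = -2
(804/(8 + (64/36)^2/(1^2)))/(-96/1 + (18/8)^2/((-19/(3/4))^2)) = -250770816/334148797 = -0.75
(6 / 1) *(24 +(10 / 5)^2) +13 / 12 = 2029 / 12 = 169.08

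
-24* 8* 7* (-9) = 12096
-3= -3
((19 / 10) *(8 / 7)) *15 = 228 / 7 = 32.57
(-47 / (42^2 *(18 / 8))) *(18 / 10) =-47 / 2205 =-0.02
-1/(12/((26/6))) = -0.36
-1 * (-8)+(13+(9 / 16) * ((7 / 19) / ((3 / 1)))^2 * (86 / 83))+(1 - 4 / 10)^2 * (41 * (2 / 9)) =145553003 / 5992600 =24.29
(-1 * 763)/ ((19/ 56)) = -42728/ 19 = -2248.84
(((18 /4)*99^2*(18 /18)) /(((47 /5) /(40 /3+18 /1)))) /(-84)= -49005 /28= -1750.18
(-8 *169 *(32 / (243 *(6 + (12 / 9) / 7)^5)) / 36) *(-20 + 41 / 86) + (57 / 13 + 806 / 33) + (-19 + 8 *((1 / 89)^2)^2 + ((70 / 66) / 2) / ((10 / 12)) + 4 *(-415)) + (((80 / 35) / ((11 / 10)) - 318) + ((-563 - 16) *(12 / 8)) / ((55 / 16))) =-28472590763383437464054 / 12836357246597259375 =-2218.12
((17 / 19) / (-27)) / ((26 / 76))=-34 / 351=-0.10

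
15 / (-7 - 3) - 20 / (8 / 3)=-9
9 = 9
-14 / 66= -7 / 33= -0.21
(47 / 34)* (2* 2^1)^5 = 24064 / 17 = 1415.53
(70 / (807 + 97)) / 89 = 35 / 40228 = 0.00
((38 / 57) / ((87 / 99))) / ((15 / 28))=616 / 435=1.42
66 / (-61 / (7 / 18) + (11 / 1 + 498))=462 / 2465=0.19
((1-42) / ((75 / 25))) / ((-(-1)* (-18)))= 41 / 54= 0.76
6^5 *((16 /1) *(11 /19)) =1368576 /19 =72030.32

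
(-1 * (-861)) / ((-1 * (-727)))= 861 / 727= 1.18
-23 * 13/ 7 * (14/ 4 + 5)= -5083/ 14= -363.07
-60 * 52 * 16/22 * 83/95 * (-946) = 35632896/19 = 1875415.58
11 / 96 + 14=1355 / 96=14.11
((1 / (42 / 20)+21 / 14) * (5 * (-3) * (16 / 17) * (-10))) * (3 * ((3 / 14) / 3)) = 49800 / 833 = 59.78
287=287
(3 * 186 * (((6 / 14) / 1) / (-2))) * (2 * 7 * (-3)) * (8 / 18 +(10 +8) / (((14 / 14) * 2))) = 47430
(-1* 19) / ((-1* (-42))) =-19 / 42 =-0.45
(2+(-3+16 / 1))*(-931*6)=-83790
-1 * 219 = -219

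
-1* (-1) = 1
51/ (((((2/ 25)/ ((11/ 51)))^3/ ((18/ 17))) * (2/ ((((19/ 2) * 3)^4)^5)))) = 2725807580268232833840507669225159083296875/ 41213231104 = 66139138020742961882392570000000.00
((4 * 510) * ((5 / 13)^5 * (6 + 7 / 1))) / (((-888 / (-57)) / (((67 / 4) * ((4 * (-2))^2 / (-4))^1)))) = -4057687500 / 1056757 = -3839.75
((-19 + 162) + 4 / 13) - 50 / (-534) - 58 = 296428 / 3471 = 85.40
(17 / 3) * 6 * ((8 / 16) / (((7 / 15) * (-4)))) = -255 / 28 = -9.11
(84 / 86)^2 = 1764 / 1849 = 0.95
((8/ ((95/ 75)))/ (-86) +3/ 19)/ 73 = 69/ 59641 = 0.00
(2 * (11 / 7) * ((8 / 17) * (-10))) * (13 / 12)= -5720 / 357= -16.02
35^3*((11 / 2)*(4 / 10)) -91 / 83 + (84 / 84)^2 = 7828967 / 83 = 94324.90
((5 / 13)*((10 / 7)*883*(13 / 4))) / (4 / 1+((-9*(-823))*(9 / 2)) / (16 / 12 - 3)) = -110375 / 1399643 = -0.08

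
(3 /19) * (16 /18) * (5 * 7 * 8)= 2240 /57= 39.30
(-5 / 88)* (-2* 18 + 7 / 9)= 1585 / 792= 2.00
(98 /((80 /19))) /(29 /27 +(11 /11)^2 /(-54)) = 441 /20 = 22.05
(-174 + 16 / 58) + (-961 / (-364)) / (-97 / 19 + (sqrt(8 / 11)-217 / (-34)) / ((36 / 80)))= -4470574186211045 / 25778877026812-3007805070* sqrt(22) / 222231698507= -173.48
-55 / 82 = -0.67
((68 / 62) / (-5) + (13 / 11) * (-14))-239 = -436079 / 1705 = -255.76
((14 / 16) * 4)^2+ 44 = 225 / 4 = 56.25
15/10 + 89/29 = 265/58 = 4.57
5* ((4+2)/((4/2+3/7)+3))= 105/19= 5.53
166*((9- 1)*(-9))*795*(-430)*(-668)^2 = 1823178092428800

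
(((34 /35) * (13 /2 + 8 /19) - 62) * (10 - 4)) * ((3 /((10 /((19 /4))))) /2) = -330831 /1400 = -236.31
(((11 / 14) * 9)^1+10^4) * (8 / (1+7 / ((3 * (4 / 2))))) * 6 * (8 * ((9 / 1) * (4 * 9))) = 52291671552 / 91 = 574633753.32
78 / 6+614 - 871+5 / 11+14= -2525 / 11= -229.55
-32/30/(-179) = 16/2685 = 0.01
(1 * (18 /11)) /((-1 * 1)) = -18 /11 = -1.64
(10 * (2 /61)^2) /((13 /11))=440 /48373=0.01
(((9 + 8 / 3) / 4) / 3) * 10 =175 / 18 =9.72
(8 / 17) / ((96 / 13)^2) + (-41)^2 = 32920873 / 19584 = 1681.01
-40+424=384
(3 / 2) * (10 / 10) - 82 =-161 / 2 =-80.50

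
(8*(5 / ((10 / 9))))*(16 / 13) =576 / 13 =44.31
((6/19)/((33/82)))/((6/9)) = 246/209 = 1.18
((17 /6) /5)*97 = 1649 /30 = 54.97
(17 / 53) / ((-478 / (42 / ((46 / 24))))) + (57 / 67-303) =-5898194232 / 19519847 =-302.16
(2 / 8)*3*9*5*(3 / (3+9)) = 135 / 16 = 8.44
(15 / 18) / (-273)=-0.00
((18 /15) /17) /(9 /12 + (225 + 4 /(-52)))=0.00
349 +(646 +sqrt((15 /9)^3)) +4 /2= 5 * sqrt(15) /9 +997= 999.15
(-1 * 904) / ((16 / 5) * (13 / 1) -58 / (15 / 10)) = -3390 / 11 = -308.18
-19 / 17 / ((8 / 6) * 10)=-57 / 680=-0.08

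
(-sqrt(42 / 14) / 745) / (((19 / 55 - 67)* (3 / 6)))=11* sqrt(3) / 273117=0.00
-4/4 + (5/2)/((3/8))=17/3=5.67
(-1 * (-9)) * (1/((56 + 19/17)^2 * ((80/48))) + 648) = 27493251363/4714205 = 5832.00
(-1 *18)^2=324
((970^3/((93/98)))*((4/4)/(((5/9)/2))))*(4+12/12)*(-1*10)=-5366517240000/31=-173113459354.84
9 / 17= 0.53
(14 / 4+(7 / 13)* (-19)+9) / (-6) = -59 / 156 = -0.38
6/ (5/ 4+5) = 24/ 25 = 0.96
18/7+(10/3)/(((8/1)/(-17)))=-379/84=-4.51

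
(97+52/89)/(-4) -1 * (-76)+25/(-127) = 2324217/45212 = 51.41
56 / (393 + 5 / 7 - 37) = 392 / 2497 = 0.16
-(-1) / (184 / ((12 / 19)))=3 / 874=0.00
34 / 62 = 0.55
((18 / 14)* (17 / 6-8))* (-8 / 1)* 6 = 2232 / 7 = 318.86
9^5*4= 236196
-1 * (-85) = 85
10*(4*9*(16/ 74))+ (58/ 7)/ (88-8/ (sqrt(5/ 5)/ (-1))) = 968753/ 12432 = 77.92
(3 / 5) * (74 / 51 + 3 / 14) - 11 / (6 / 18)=-38081 / 1190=-32.00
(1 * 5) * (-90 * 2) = -900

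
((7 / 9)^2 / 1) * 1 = 49 / 81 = 0.60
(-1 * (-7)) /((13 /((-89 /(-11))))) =623 /143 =4.36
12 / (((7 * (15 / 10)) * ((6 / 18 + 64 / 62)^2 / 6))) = 415152 / 112903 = 3.68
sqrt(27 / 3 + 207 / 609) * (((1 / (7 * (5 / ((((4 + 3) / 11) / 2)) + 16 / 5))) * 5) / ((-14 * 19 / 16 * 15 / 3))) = -40 * sqrt(96222) / 8936669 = -0.00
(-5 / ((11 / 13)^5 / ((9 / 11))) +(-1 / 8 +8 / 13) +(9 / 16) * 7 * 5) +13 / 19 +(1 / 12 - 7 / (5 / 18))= -13.69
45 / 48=15 / 16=0.94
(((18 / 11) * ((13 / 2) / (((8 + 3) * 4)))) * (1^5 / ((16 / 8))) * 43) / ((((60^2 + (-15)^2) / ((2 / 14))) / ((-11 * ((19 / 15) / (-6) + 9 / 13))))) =-24209 / 23562000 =-0.00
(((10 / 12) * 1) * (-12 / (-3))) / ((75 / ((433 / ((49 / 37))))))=32042 / 2205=14.53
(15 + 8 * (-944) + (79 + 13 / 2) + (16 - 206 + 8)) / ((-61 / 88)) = 671748 / 61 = 11012.26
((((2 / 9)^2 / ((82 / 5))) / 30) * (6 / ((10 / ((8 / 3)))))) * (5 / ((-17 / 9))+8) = 728 / 846855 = 0.00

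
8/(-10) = -4/5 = -0.80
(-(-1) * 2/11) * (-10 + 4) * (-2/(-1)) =-24/11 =-2.18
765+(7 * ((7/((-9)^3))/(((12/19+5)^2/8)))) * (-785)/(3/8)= 20043502055/25038963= 800.49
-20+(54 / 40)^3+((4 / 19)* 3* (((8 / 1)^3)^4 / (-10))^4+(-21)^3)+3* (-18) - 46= 1070435769529469910793714477087121345159369853 / 760000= 1408468117801934093149624000000000000000.00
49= 49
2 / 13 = 0.15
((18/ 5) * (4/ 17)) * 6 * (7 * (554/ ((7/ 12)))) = 2871936/ 85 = 33787.48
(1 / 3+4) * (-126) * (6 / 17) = -3276 / 17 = -192.71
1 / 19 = 0.05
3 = 3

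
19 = 19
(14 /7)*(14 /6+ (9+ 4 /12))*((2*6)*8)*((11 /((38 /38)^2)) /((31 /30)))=739200 /31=23845.16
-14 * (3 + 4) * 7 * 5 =-3430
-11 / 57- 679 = -38714 / 57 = -679.19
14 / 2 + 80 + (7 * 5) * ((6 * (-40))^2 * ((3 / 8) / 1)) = 756087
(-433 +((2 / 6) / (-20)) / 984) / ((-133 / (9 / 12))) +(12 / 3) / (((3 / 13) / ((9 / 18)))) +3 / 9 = 119792161 / 10469760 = 11.44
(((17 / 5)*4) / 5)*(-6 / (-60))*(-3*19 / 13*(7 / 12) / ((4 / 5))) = -2261 / 2600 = -0.87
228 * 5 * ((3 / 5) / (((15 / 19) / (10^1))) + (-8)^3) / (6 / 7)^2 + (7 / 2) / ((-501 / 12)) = -392113036 / 501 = -782660.75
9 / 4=2.25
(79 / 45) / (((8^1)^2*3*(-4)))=-79 / 34560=-0.00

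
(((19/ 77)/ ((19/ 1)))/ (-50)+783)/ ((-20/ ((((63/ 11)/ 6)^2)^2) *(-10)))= 83753214867/ 25768160000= 3.25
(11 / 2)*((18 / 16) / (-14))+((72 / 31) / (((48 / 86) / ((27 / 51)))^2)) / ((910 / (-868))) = -10246779 / 4207840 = -2.44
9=9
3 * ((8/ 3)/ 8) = 1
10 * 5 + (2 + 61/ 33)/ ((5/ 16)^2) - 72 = 14362/ 825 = 17.41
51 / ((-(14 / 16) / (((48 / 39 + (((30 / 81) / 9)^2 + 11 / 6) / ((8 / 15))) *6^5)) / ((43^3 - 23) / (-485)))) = 413479940592064 / 1191645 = 346982482.70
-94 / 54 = -1.74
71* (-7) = -497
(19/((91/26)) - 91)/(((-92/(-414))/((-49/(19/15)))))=566055/38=14896.18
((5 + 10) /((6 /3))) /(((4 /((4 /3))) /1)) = 5 /2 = 2.50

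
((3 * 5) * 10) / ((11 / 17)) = 2550 / 11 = 231.82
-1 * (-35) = 35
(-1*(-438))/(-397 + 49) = -73/58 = -1.26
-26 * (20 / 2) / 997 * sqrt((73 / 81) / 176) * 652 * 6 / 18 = -42380 * sqrt(803) / 296109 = -4.06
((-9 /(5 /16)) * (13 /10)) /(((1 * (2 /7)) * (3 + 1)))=-819 /25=-32.76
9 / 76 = 0.12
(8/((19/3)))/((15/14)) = 112/95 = 1.18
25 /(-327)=-25 /327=-0.08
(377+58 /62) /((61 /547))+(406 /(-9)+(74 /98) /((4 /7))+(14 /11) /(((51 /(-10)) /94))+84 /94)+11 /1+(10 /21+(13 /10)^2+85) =89545613970007 /26176498425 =3420.84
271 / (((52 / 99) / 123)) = 3299967 / 52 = 63460.90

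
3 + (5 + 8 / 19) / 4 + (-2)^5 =-2101 / 76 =-27.64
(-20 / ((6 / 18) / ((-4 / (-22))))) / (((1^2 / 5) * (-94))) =0.58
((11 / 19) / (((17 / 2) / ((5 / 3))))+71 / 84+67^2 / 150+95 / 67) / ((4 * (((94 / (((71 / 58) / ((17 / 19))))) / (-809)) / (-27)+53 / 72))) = 758915375069511 / 69470619067150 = 10.92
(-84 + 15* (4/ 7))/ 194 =-264/ 679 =-0.39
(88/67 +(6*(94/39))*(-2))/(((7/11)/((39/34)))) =-396792/7973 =-49.77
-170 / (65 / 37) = -1258 / 13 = -96.77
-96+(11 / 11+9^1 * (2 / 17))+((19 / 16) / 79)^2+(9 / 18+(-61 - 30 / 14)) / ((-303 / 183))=-1077409148373 / 19202708224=-56.11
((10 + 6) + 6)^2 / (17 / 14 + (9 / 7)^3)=332024 / 2291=144.93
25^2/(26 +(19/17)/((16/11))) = 170000/7281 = 23.35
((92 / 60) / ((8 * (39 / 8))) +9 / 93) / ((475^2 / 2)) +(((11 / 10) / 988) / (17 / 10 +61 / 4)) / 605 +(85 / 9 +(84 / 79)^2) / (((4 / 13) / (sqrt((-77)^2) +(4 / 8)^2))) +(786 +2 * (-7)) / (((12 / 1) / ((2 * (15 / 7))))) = 801451723473818472907 / 273466895728950000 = 2930.71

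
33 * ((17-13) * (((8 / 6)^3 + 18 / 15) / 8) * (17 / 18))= 45067 / 810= 55.64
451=451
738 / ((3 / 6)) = 1476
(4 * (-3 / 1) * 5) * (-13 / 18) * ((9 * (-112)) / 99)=-14560 / 33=-441.21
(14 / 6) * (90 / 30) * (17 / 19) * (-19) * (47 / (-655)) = 5593 / 655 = 8.54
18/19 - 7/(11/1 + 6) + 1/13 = 2572/4199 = 0.61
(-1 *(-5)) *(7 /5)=7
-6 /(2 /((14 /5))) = -42 /5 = -8.40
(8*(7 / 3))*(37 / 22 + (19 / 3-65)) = -105308 / 99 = -1063.72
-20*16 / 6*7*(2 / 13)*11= -24640 / 39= -631.79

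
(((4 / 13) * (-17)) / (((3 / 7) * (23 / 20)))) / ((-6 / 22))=104720 / 2691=38.91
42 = 42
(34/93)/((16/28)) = 119/186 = 0.64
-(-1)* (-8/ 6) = -4/ 3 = -1.33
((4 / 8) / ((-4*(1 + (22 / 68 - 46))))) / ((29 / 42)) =51 / 12586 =0.00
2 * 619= 1238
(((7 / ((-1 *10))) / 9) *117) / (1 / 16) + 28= -588 / 5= -117.60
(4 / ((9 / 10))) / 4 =10 / 9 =1.11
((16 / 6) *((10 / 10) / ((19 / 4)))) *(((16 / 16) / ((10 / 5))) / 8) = 2 / 57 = 0.04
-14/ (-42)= 1/ 3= 0.33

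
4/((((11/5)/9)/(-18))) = -3240/11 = -294.55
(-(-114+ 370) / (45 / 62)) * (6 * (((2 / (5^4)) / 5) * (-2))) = 2.71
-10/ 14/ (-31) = 5/ 217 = 0.02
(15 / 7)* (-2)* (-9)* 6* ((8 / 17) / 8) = 1620 / 119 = 13.61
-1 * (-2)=2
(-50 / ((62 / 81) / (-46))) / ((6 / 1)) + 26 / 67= 1040981 / 2077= 501.19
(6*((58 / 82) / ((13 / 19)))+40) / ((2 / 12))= 147756 / 533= 277.22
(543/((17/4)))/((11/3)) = 6516/187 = 34.84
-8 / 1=-8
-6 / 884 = -3 / 442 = -0.01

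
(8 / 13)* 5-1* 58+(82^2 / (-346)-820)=-2011408 / 2249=-894.36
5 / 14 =0.36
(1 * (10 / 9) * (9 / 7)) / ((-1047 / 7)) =-10 / 1047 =-0.01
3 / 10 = 0.30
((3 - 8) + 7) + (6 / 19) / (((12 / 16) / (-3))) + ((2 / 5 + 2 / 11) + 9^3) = 763183 / 1045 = 730.32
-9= -9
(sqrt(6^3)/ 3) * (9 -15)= -12 * sqrt(6)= -29.39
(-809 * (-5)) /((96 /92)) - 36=92171 /24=3840.46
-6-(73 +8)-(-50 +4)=-41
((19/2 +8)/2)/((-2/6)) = -105/4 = -26.25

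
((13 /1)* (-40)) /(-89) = 520 /89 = 5.84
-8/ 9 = -0.89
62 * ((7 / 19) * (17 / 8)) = 3689 / 76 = 48.54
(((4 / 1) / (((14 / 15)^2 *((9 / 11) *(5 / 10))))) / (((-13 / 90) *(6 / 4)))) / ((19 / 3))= -99000 / 12103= -8.18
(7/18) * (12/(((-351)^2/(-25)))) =-350/369603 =-0.00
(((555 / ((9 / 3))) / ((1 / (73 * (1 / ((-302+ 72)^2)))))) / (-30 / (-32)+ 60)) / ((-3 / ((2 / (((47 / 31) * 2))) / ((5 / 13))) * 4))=-83731 / 139854375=-0.00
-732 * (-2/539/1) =2.72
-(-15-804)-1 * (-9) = 828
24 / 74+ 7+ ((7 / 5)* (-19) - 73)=-17071 / 185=-92.28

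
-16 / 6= -8 / 3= -2.67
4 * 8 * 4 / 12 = 32 / 3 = 10.67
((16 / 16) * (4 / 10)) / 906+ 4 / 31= 9091 / 70215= 0.13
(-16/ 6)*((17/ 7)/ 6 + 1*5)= -908/ 63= -14.41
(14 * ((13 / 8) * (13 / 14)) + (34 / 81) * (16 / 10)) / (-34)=-70621 / 110160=-0.64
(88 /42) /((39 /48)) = 704 /273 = 2.58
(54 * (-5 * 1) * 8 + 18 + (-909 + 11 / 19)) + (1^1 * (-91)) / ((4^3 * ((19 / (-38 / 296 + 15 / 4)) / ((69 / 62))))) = -4255001557 / 1394752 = -3050.72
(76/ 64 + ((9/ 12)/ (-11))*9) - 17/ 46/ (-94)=109929/ 190256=0.58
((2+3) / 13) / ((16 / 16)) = 5 / 13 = 0.38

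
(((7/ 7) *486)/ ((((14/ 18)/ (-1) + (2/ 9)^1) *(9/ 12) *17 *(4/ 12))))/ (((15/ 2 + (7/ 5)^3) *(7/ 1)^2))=-874800/ 2133313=-0.41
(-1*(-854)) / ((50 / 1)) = 427 / 25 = 17.08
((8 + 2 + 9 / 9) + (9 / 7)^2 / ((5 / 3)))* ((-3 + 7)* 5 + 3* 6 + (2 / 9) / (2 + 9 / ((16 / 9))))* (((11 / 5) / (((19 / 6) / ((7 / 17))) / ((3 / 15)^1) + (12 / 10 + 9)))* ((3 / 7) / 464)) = 2765477 / 145183570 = 0.02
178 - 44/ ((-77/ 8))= 1278/ 7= 182.57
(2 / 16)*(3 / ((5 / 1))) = 3 / 40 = 0.08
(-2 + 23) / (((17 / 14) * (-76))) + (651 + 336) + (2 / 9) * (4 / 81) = 464709863 / 470934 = 986.78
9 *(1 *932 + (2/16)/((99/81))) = 738225/88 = 8388.92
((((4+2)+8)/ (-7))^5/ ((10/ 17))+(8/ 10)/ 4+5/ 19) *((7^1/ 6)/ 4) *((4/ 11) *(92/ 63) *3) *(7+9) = -1257088/ 3135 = -400.99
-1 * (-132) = 132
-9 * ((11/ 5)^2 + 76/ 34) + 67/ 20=-102557/ 1700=-60.33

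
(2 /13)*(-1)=-2 /13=-0.15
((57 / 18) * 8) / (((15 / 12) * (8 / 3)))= 38 / 5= 7.60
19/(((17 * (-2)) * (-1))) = 19/34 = 0.56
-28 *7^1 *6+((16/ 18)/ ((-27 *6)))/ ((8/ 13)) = -1714621/ 1458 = -1176.01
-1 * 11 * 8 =-88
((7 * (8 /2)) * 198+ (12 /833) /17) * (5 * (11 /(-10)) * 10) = -4317972780 /14161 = -304920.05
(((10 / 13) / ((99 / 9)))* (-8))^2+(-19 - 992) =-20667539 / 20449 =-1010.69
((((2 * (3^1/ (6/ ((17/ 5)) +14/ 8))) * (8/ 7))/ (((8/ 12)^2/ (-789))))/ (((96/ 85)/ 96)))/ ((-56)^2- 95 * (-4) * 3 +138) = -246262680/ 3692311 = -66.70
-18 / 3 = -6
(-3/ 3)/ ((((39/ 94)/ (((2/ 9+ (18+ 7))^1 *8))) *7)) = -170704/ 2457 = -69.48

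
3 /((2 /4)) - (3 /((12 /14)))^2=-6.25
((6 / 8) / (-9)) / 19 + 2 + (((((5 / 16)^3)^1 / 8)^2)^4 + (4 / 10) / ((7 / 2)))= 5595052941257657138139261134811944703403 / 2651809851590907166443095085259287429120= 2.11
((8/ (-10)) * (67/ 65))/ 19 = -268/ 6175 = -0.04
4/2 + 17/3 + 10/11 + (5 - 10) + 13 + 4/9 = 1685/99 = 17.02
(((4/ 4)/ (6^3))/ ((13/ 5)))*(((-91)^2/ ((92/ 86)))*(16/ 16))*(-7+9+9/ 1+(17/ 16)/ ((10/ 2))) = 356083/ 2304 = 154.55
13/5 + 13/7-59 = -1909/35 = -54.54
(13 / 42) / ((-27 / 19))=-247 / 1134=-0.22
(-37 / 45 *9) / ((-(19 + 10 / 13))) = 481 / 1285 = 0.37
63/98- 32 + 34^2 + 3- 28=15395/14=1099.64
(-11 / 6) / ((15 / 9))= -1.10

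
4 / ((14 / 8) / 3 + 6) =48 / 79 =0.61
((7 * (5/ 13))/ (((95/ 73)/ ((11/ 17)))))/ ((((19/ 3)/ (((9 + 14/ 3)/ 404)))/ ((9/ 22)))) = 188559/ 64463048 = 0.00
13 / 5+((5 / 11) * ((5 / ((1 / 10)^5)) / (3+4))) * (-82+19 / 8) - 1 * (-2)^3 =-142186917 / 55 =-2585216.67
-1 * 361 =-361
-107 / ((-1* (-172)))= -107 / 172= -0.62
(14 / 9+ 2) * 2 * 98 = 6272 / 9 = 696.89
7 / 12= 0.58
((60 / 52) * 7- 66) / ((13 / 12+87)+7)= -9036 / 14833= -0.61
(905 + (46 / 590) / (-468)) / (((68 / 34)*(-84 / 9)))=-124944277 / 2577120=-48.48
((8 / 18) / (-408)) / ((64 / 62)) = -31 / 29376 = -0.00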